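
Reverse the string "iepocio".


Input: iepocio
Reading characters right to left:
  Position 6: 'o'
  Position 5: 'i'
  Position 4: 'c'
  Position 3: 'o'
  Position 2: 'p'
  Position 1: 'e'
  Position 0: 'i'
Reversed: oicopei

oicopei


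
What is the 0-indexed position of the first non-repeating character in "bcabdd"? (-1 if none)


Input: bcabdd
Character frequencies:
  'a': 1
  'b': 2
  'c': 1
  'd': 2
Scanning left to right for freq == 1:
  Position 0 ('b'): freq=2, skip
  Position 1 ('c'): unique! => answer = 1

1


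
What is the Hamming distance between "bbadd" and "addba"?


Comparing "bbadd" and "addba" position by position:
  Position 0: 'b' vs 'a' => differ
  Position 1: 'b' vs 'd' => differ
  Position 2: 'a' vs 'd' => differ
  Position 3: 'd' vs 'b' => differ
  Position 4: 'd' vs 'a' => differ
Total differences (Hamming distance): 5

5


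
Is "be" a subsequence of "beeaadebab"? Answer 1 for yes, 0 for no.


Check if "be" is a subsequence of "beeaadebab"
Greedy scan:
  Position 0 ('b'): matches sub[0] = 'b'
  Position 1 ('e'): matches sub[1] = 'e'
  Position 2 ('e'): no match needed
  Position 3 ('a'): no match needed
  Position 4 ('a'): no match needed
  Position 5 ('d'): no match needed
  Position 6 ('e'): no match needed
  Position 7 ('b'): no match needed
  Position 8 ('a'): no match needed
  Position 9 ('b'): no match needed
All 2 characters matched => is a subsequence

1


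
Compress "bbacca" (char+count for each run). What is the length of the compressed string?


Input: bbacca
Runs:
  'b' x 2 => "b2"
  'a' x 1 => "a1"
  'c' x 2 => "c2"
  'a' x 1 => "a1"
Compressed: "b2a1c2a1"
Compressed length: 8

8


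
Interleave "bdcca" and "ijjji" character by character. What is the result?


Interleaving "bdcca" and "ijjji":
  Position 0: 'b' from first, 'i' from second => "bi"
  Position 1: 'd' from first, 'j' from second => "dj"
  Position 2: 'c' from first, 'j' from second => "cj"
  Position 3: 'c' from first, 'j' from second => "cj"
  Position 4: 'a' from first, 'i' from second => "ai"
Result: bidjcjcjai

bidjcjcjai


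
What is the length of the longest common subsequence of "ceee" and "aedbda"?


LCS of "ceee" and "aedbda"
DP table:
           a    e    d    b    d    a
      0    0    0    0    0    0    0
  c   0    0    0    0    0    0    0
  e   0    0    1    1    1    1    1
  e   0    0    1    1    1    1    1
  e   0    0    1    1    1    1    1
LCS length = dp[4][6] = 1

1


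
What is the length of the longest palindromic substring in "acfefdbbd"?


Input: "acfefdbbd"
Checking substrings for palindromes:
  [5:9] "dbbd" (len 4) => palindrome
  [2:5] "fef" (len 3) => palindrome
  [6:8] "bb" (len 2) => palindrome
Longest palindromic substring: "dbbd" with length 4

4


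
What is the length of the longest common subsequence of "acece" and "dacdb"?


LCS of "acece" and "dacdb"
DP table:
           d    a    c    d    b
      0    0    0    0    0    0
  a   0    0    1    1    1    1
  c   0    0    1    2    2    2
  e   0    0    1    2    2    2
  c   0    0    1    2    2    2
  e   0    0    1    2    2    2
LCS length = dp[5][5] = 2

2


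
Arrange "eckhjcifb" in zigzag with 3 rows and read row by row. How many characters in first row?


Zigzag "eckhjcifb" into 3 rows:
Placing characters:
  'e' => row 0
  'c' => row 1
  'k' => row 2
  'h' => row 1
  'j' => row 0
  'c' => row 1
  'i' => row 2
  'f' => row 1
  'b' => row 0
Rows:
  Row 0: "ejb"
  Row 1: "chcf"
  Row 2: "ki"
First row length: 3

3


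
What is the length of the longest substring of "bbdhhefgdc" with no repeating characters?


Input: "bbdhhefgdc"
Sliding window (track last position of each char):
  Position 0 ('b'): window [0,0] length 1 -- new best
  Position 1 ('b'): repeat (last at 0), move window start to 1
  Position 1 ('b'): window [1,1] length 1
  Position 2 ('d'): window [1,2] length 2 -- new best
  Position 3 ('h'): window [1,3] length 3 -- new best
  Position 4 ('h'): repeat (last at 3), move window start to 4
  Position 4 ('h'): window [4,4] length 1
  Position 5 ('e'): window [4,5] length 2
  Position 6 ('f'): window [4,6] length 3
  Position 7 ('g'): window [4,7] length 4 -- new best
  Position 8 ('d'): window [4,8] length 5 -- new best
  Position 9 ('c'): window [4,9] length 6 -- new best
Longest substring with no repeats: "hefgdc" with length 6

6


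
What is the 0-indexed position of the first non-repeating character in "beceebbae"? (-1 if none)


Input: beceebbae
Character frequencies:
  'a': 1
  'b': 3
  'c': 1
  'e': 4
Scanning left to right for freq == 1:
  Position 0 ('b'): freq=3, skip
  Position 1 ('e'): freq=4, skip
  Position 2 ('c'): unique! => answer = 2

2


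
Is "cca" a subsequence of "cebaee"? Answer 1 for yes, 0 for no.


Check if "cca" is a subsequence of "cebaee"
Greedy scan:
  Position 0 ('c'): matches sub[0] = 'c'
  Position 1 ('e'): no match needed
  Position 2 ('b'): no match needed
  Position 3 ('a'): no match needed
  Position 4 ('e'): no match needed
  Position 5 ('e'): no match needed
Only matched 1/3 characters => not a subsequence

0


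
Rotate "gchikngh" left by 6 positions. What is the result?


Input: "gchikngh", rotate left by 6
First 6 characters: "gchikn"
Remaining characters: "gh"
Concatenate remaining + first: "gh" + "gchikn" = "ghgchikn"

ghgchikn


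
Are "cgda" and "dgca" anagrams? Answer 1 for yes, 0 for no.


Strings: "cgda", "dgca"
Sorted first:  acdg
Sorted second: acdg
Sorted forms match => anagrams

1


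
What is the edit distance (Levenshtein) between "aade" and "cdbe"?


Computing edit distance: "aade" -> "cdbe"
DP table:
           c    d    b    e
      0    1    2    3    4
  a   1    1    2    3    4
  a   2    2    2    3    4
  d   3    3    2    3    4
  e   4    4    3    3    3
Edit distance = dp[4][4] = 3

3


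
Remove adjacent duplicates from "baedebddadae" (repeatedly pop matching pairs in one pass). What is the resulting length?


Input: baedebddadae
Stack-based adjacent duplicate removal:
  Read 'b': push. Stack: b
  Read 'a': push. Stack: ba
  Read 'e': push. Stack: bae
  Read 'd': push. Stack: baed
  Read 'e': push. Stack: baede
  Read 'b': push. Stack: baedeb
  Read 'd': push. Stack: baedebd
  Read 'd': matches stack top 'd' => pop. Stack: baedeb
  Read 'a': push. Stack: baedeba
  Read 'd': push. Stack: baedebad
  Read 'a': push. Stack: baedebada
  Read 'e': push. Stack: baedebadae
Final stack: "baedebadae" (length 10)

10


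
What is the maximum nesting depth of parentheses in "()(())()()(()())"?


Input: "()(())()()(()())"
Tracking depth:
  Position 0 '(': depth becomes 1
  Position 1 ')': depth becomes 0
  Position 2 '(': depth becomes 1
  Position 3 '(': depth becomes 2
  Position 4 ')': depth becomes 1
  Position 5 ')': depth becomes 0
  Position 6 '(': depth becomes 1
  Position 7 ')': depth becomes 0
  Position 8 '(': depth becomes 1
  Position 9 ')': depth becomes 0
  Position 10 '(': depth becomes 1
  Position 11 '(': depth becomes 2
  Position 12 ')': depth becomes 1
  Position 13 '(': depth becomes 2
  Position 14 ')': depth becomes 1
  Position 15 ')': depth becomes 0
Maximum depth reached: 2

2


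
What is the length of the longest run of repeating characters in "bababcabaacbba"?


Input: "bababcabaacbba"
Scanning for longest run:
  Position 1 ('a'): new char, reset run to 1
  Position 2 ('b'): new char, reset run to 1
  Position 3 ('a'): new char, reset run to 1
  Position 4 ('b'): new char, reset run to 1
  Position 5 ('c'): new char, reset run to 1
  Position 6 ('a'): new char, reset run to 1
  Position 7 ('b'): new char, reset run to 1
  Position 8 ('a'): new char, reset run to 1
  Position 9 ('a'): continues run of 'a', length=2
  Position 10 ('c'): new char, reset run to 1
  Position 11 ('b'): new char, reset run to 1
  Position 12 ('b'): continues run of 'b', length=2
  Position 13 ('a'): new char, reset run to 1
Longest run: 'a' with length 2

2


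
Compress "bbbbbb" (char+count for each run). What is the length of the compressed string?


Input: bbbbbb
Runs:
  'b' x 6 => "b6"
Compressed: "b6"
Compressed length: 2

2


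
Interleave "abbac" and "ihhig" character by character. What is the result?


Interleaving "abbac" and "ihhig":
  Position 0: 'a' from first, 'i' from second => "ai"
  Position 1: 'b' from first, 'h' from second => "bh"
  Position 2: 'b' from first, 'h' from second => "bh"
  Position 3: 'a' from first, 'i' from second => "ai"
  Position 4: 'c' from first, 'g' from second => "cg"
Result: aibhbhaicg

aibhbhaicg


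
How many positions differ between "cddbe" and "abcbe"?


Comparing "cddbe" and "abcbe" position by position:
  Position 0: 'c' vs 'a' => DIFFER
  Position 1: 'd' vs 'b' => DIFFER
  Position 2: 'd' vs 'c' => DIFFER
  Position 3: 'b' vs 'b' => same
  Position 4: 'e' vs 'e' => same
Positions that differ: 3

3


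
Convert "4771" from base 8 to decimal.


Input: "4771" in base 8
Positional expansion:
  Digit '4' (value 4) x 8^3 = 2048
  Digit '7' (value 7) x 8^2 = 448
  Digit '7' (value 7) x 8^1 = 56
  Digit '1' (value 1) x 8^0 = 1
Sum = 2553

2553


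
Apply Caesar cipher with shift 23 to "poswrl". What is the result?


Caesar cipher: shift "poswrl" by 23
  'p' (pos 15) + 23 = pos 12 = 'm'
  'o' (pos 14) + 23 = pos 11 = 'l'
  's' (pos 18) + 23 = pos 15 = 'p'
  'w' (pos 22) + 23 = pos 19 = 't'
  'r' (pos 17) + 23 = pos 14 = 'o'
  'l' (pos 11) + 23 = pos 8 = 'i'
Result: mlptoi

mlptoi


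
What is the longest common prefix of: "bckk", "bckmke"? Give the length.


Words: bckk, bckmke
  Position 0: all 'b' => match
  Position 1: all 'c' => match
  Position 2: all 'k' => match
  Position 3: ('k', 'm') => mismatch, stop
LCP = "bck" (length 3)

3


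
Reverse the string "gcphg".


Input: gcphg
Reading characters right to left:
  Position 4: 'g'
  Position 3: 'h'
  Position 2: 'p'
  Position 1: 'c'
  Position 0: 'g'
Reversed: ghpcg

ghpcg


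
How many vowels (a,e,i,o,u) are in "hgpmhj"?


Input: hgpmhj
Checking each character:
  'h' at position 0: consonant
  'g' at position 1: consonant
  'p' at position 2: consonant
  'm' at position 3: consonant
  'h' at position 4: consonant
  'j' at position 5: consonant
Total vowels: 0

0


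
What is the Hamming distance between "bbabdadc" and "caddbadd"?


Comparing "bbabdadc" and "caddbadd" position by position:
  Position 0: 'b' vs 'c' => differ
  Position 1: 'b' vs 'a' => differ
  Position 2: 'a' vs 'd' => differ
  Position 3: 'b' vs 'd' => differ
  Position 4: 'd' vs 'b' => differ
  Position 5: 'a' vs 'a' => same
  Position 6: 'd' vs 'd' => same
  Position 7: 'c' vs 'd' => differ
Total differences (Hamming distance): 6

6


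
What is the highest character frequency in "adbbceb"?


Input: adbbceb
Character counts:
  'a': 1
  'b': 3
  'c': 1
  'd': 1
  'e': 1
Maximum frequency: 3

3


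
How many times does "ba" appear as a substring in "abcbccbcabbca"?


Searching for "ba" in "abcbccbcabbca"
Scanning each position:
  Position 0: "ab" => no
  Position 1: "bc" => no
  Position 2: "cb" => no
  Position 3: "bc" => no
  Position 4: "cc" => no
  Position 5: "cb" => no
  Position 6: "bc" => no
  Position 7: "ca" => no
  Position 8: "ab" => no
  Position 9: "bb" => no
  Position 10: "bc" => no
  Position 11: "ca" => no
Total occurrences: 0

0


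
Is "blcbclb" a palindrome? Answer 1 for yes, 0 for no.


Input: blcbclb
Reversed: blcbclb
  Compare pos 0 ('b') with pos 6 ('b'): match
  Compare pos 1 ('l') with pos 5 ('l'): match
  Compare pos 2 ('c') with pos 4 ('c'): match
Result: palindrome

1


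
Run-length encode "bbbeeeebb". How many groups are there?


Input: bbbeeeebb
Scanning for consecutive runs:
  Group 1: 'b' x 3 (positions 0-2)
  Group 2: 'e' x 4 (positions 3-6)
  Group 3: 'b' x 2 (positions 7-8)
Total groups: 3

3


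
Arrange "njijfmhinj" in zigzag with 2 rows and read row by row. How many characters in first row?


Zigzag "njijfmhinj" into 2 rows:
Placing characters:
  'n' => row 0
  'j' => row 1
  'i' => row 0
  'j' => row 1
  'f' => row 0
  'm' => row 1
  'h' => row 0
  'i' => row 1
  'n' => row 0
  'j' => row 1
Rows:
  Row 0: "nifhn"
  Row 1: "jjmij"
First row length: 5

5


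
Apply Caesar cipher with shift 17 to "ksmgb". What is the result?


Caesar cipher: shift "ksmgb" by 17
  'k' (pos 10) + 17 = pos 1 = 'b'
  's' (pos 18) + 17 = pos 9 = 'j'
  'm' (pos 12) + 17 = pos 3 = 'd'
  'g' (pos 6) + 17 = pos 23 = 'x'
  'b' (pos 1) + 17 = pos 18 = 's'
Result: bjdxs

bjdxs


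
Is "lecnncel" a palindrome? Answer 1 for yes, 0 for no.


Input: lecnncel
Reversed: lecnncel
  Compare pos 0 ('l') with pos 7 ('l'): match
  Compare pos 1 ('e') with pos 6 ('e'): match
  Compare pos 2 ('c') with pos 5 ('c'): match
  Compare pos 3 ('n') with pos 4 ('n'): match
Result: palindrome

1


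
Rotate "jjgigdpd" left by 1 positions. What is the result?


Input: "jjgigdpd", rotate left by 1
First 1 characters: "j"
Remaining characters: "jgigdpd"
Concatenate remaining + first: "jgigdpd" + "j" = "jgigdpdj"

jgigdpdj


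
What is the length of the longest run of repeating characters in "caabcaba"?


Input: "caabcaba"
Scanning for longest run:
  Position 1 ('a'): new char, reset run to 1
  Position 2 ('a'): continues run of 'a', length=2
  Position 3 ('b'): new char, reset run to 1
  Position 4 ('c'): new char, reset run to 1
  Position 5 ('a'): new char, reset run to 1
  Position 6 ('b'): new char, reset run to 1
  Position 7 ('a'): new char, reset run to 1
Longest run: 'a' with length 2

2


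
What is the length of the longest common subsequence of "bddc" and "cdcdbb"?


LCS of "bddc" and "cdcdbb"
DP table:
           c    d    c    d    b    b
      0    0    0    0    0    0    0
  b   0    0    0    0    0    1    1
  d   0    0    1    1    1    1    1
  d   0    0    1    1    2    2    2
  c   0    1    1    2    2    2    2
LCS length = dp[4][6] = 2

2


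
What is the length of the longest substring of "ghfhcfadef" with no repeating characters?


Input: "ghfhcfadef"
Sliding window (track last position of each char):
  Position 0 ('g'): window [0,0] length 1 -- new best
  Position 1 ('h'): window [0,1] length 2 -- new best
  Position 2 ('f'): window [0,2] length 3 -- new best
  Position 3 ('h'): repeat (last at 1), move window start to 2
  Position 3 ('h'): window [2,3] length 2
  Position 4 ('c'): window [2,4] length 3
  Position 5 ('f'): repeat (last at 2), move window start to 3
  Position 5 ('f'): window [3,5] length 3
  Position 6 ('a'): window [3,6] length 4 -- new best
  Position 7 ('d'): window [3,7] length 5 -- new best
  Position 8 ('e'): window [3,8] length 6 -- new best
  Position 9 ('f'): repeat (last at 5), move window start to 6
  Position 9 ('f'): window [6,9] length 4
Longest substring with no repeats: "hcfade" with length 6

6


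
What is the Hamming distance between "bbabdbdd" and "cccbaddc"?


Comparing "bbabdbdd" and "cccbaddc" position by position:
  Position 0: 'b' vs 'c' => differ
  Position 1: 'b' vs 'c' => differ
  Position 2: 'a' vs 'c' => differ
  Position 3: 'b' vs 'b' => same
  Position 4: 'd' vs 'a' => differ
  Position 5: 'b' vs 'd' => differ
  Position 6: 'd' vs 'd' => same
  Position 7: 'd' vs 'c' => differ
Total differences (Hamming distance): 6

6


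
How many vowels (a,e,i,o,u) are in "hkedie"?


Input: hkedie
Checking each character:
  'h' at position 0: consonant
  'k' at position 1: consonant
  'e' at position 2: vowel (running total: 1)
  'd' at position 3: consonant
  'i' at position 4: vowel (running total: 2)
  'e' at position 5: vowel (running total: 3)
Total vowels: 3

3


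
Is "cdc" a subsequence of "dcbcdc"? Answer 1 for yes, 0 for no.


Check if "cdc" is a subsequence of "dcbcdc"
Greedy scan:
  Position 0 ('d'): no match needed
  Position 1 ('c'): matches sub[0] = 'c'
  Position 2 ('b'): no match needed
  Position 3 ('c'): no match needed
  Position 4 ('d'): matches sub[1] = 'd'
  Position 5 ('c'): matches sub[2] = 'c'
All 3 characters matched => is a subsequence

1


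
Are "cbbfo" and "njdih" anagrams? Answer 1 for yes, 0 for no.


Strings: "cbbfo", "njdih"
Sorted first:  bbcfo
Sorted second: dhijn
Differ at position 0: 'b' vs 'd' => not anagrams

0


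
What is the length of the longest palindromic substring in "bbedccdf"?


Input: "bbedccdf"
Checking substrings for palindromes:
  [3:7] "dccd" (len 4) => palindrome
  [0:2] "bb" (len 2) => palindrome
  [4:6] "cc" (len 2) => palindrome
Longest palindromic substring: "dccd" with length 4

4


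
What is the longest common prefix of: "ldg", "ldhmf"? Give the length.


Words: ldg, ldhmf
  Position 0: all 'l' => match
  Position 1: all 'd' => match
  Position 2: ('g', 'h') => mismatch, stop
LCP = "ld" (length 2)

2


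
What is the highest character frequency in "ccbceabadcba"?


Input: ccbceabadcba
Character counts:
  'a': 3
  'b': 3
  'c': 4
  'd': 1
  'e': 1
Maximum frequency: 4

4


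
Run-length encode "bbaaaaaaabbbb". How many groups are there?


Input: bbaaaaaaabbbb
Scanning for consecutive runs:
  Group 1: 'b' x 2 (positions 0-1)
  Group 2: 'a' x 7 (positions 2-8)
  Group 3: 'b' x 4 (positions 9-12)
Total groups: 3

3


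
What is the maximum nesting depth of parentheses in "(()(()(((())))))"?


Input: "(()(()(((())))))"
Tracking depth:
  Position 0 '(': depth becomes 1
  Position 1 '(': depth becomes 2
  Position 2 ')': depth becomes 1
  Position 3 '(': depth becomes 2
  Position 4 '(': depth becomes 3
  Position 5 ')': depth becomes 2
  Position 6 '(': depth becomes 3
  Position 7 '(': depth becomes 4
  Position 8 '(': depth becomes 5
  Position 9 '(': depth becomes 6
  Position 10 ')': depth becomes 5
  Position 11 ')': depth becomes 4
  Position 12 ')': depth becomes 3
  Position 13 ')': depth becomes 2
  Position 14 ')': depth becomes 1
  Position 15 ')': depth becomes 0
Maximum depth reached: 6

6


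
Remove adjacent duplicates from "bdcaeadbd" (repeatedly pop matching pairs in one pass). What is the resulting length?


Input: bdcaeadbd
Stack-based adjacent duplicate removal:
  Read 'b': push. Stack: b
  Read 'd': push. Stack: bd
  Read 'c': push. Stack: bdc
  Read 'a': push. Stack: bdca
  Read 'e': push. Stack: bdcae
  Read 'a': push. Stack: bdcaea
  Read 'd': push. Stack: bdcaead
  Read 'b': push. Stack: bdcaeadb
  Read 'd': push. Stack: bdcaeadbd
Final stack: "bdcaeadbd" (length 9)

9


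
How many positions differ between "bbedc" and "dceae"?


Comparing "bbedc" and "dceae" position by position:
  Position 0: 'b' vs 'd' => DIFFER
  Position 1: 'b' vs 'c' => DIFFER
  Position 2: 'e' vs 'e' => same
  Position 3: 'd' vs 'a' => DIFFER
  Position 4: 'c' vs 'e' => DIFFER
Positions that differ: 4

4


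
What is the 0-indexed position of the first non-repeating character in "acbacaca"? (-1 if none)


Input: acbacaca
Character frequencies:
  'a': 4
  'b': 1
  'c': 3
Scanning left to right for freq == 1:
  Position 0 ('a'): freq=4, skip
  Position 1 ('c'): freq=3, skip
  Position 2 ('b'): unique! => answer = 2

2


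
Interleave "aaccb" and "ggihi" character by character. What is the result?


Interleaving "aaccb" and "ggihi":
  Position 0: 'a' from first, 'g' from second => "ag"
  Position 1: 'a' from first, 'g' from second => "ag"
  Position 2: 'c' from first, 'i' from second => "ci"
  Position 3: 'c' from first, 'h' from second => "ch"
  Position 4: 'b' from first, 'i' from second => "bi"
Result: agagcichbi

agagcichbi


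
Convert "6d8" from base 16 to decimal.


Input: "6d8" in base 16
Positional expansion:
  Digit '6' (value 6) x 16^2 = 1536
  Digit 'd' (value 13) x 16^1 = 208
  Digit '8' (value 8) x 16^0 = 8
Sum = 1752

1752


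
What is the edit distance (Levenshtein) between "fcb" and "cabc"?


Computing edit distance: "fcb" -> "cabc"
DP table:
           c    a    b    c
      0    1    2    3    4
  f   1    1    2    3    4
  c   2    1    2    3    3
  b   3    2    2    2    3
Edit distance = dp[3][4] = 3

3


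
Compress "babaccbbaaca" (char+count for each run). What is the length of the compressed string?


Input: babaccbbaaca
Runs:
  'b' x 1 => "b1"
  'a' x 1 => "a1"
  'b' x 1 => "b1"
  'a' x 1 => "a1"
  'c' x 2 => "c2"
  'b' x 2 => "b2"
  'a' x 2 => "a2"
  'c' x 1 => "c1"
  'a' x 1 => "a1"
Compressed: "b1a1b1a1c2b2a2c1a1"
Compressed length: 18

18


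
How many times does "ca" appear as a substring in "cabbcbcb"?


Searching for "ca" in "cabbcbcb"
Scanning each position:
  Position 0: "ca" => MATCH
  Position 1: "ab" => no
  Position 2: "bb" => no
  Position 3: "bc" => no
  Position 4: "cb" => no
  Position 5: "bc" => no
  Position 6: "cb" => no
Total occurrences: 1

1


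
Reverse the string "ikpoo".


Input: ikpoo
Reading characters right to left:
  Position 4: 'o'
  Position 3: 'o'
  Position 2: 'p'
  Position 1: 'k'
  Position 0: 'i'
Reversed: oopki

oopki


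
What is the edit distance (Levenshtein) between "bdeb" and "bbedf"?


Computing edit distance: "bdeb" -> "bbedf"
DP table:
           b    b    e    d    f
      0    1    2    3    4    5
  b   1    0    1    2    3    4
  d   2    1    1    2    2    3
  e   3    2    2    1    2    3
  b   4    3    2    2    2    3
Edit distance = dp[4][5] = 3

3


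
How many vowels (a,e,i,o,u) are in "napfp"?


Input: napfp
Checking each character:
  'n' at position 0: consonant
  'a' at position 1: vowel (running total: 1)
  'p' at position 2: consonant
  'f' at position 3: consonant
  'p' at position 4: consonant
Total vowels: 1

1


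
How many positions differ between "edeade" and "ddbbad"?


Comparing "edeade" and "ddbbad" position by position:
  Position 0: 'e' vs 'd' => DIFFER
  Position 1: 'd' vs 'd' => same
  Position 2: 'e' vs 'b' => DIFFER
  Position 3: 'a' vs 'b' => DIFFER
  Position 4: 'd' vs 'a' => DIFFER
  Position 5: 'e' vs 'd' => DIFFER
Positions that differ: 5

5


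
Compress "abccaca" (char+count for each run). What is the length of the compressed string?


Input: abccaca
Runs:
  'a' x 1 => "a1"
  'b' x 1 => "b1"
  'c' x 2 => "c2"
  'a' x 1 => "a1"
  'c' x 1 => "c1"
  'a' x 1 => "a1"
Compressed: "a1b1c2a1c1a1"
Compressed length: 12

12


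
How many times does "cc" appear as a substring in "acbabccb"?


Searching for "cc" in "acbabccb"
Scanning each position:
  Position 0: "ac" => no
  Position 1: "cb" => no
  Position 2: "ba" => no
  Position 3: "ab" => no
  Position 4: "bc" => no
  Position 5: "cc" => MATCH
  Position 6: "cb" => no
Total occurrences: 1

1


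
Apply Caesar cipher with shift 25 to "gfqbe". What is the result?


Caesar cipher: shift "gfqbe" by 25
  'g' (pos 6) + 25 = pos 5 = 'f'
  'f' (pos 5) + 25 = pos 4 = 'e'
  'q' (pos 16) + 25 = pos 15 = 'p'
  'b' (pos 1) + 25 = pos 0 = 'a'
  'e' (pos 4) + 25 = pos 3 = 'd'
Result: fepad

fepad


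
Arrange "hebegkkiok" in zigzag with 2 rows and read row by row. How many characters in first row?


Zigzag "hebegkkiok" into 2 rows:
Placing characters:
  'h' => row 0
  'e' => row 1
  'b' => row 0
  'e' => row 1
  'g' => row 0
  'k' => row 1
  'k' => row 0
  'i' => row 1
  'o' => row 0
  'k' => row 1
Rows:
  Row 0: "hbgko"
  Row 1: "eekik"
First row length: 5

5


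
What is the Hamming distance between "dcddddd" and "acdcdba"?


Comparing "dcddddd" and "acdcdba" position by position:
  Position 0: 'd' vs 'a' => differ
  Position 1: 'c' vs 'c' => same
  Position 2: 'd' vs 'd' => same
  Position 3: 'd' vs 'c' => differ
  Position 4: 'd' vs 'd' => same
  Position 5: 'd' vs 'b' => differ
  Position 6: 'd' vs 'a' => differ
Total differences (Hamming distance): 4

4


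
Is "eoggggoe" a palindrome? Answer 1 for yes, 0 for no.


Input: eoggggoe
Reversed: eoggggoe
  Compare pos 0 ('e') with pos 7 ('e'): match
  Compare pos 1 ('o') with pos 6 ('o'): match
  Compare pos 2 ('g') with pos 5 ('g'): match
  Compare pos 3 ('g') with pos 4 ('g'): match
Result: palindrome

1


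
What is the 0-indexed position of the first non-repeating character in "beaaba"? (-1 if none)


Input: beaaba
Character frequencies:
  'a': 3
  'b': 2
  'e': 1
Scanning left to right for freq == 1:
  Position 0 ('b'): freq=2, skip
  Position 1 ('e'): unique! => answer = 1

1


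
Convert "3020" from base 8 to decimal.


Input: "3020" in base 8
Positional expansion:
  Digit '3' (value 3) x 8^3 = 1536
  Digit '0' (value 0) x 8^2 = 0
  Digit '2' (value 2) x 8^1 = 16
  Digit '0' (value 0) x 8^0 = 0
Sum = 1552

1552


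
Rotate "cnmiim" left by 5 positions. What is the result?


Input: "cnmiim", rotate left by 5
First 5 characters: "cnmii"
Remaining characters: "m"
Concatenate remaining + first: "m" + "cnmii" = "mcnmii"

mcnmii


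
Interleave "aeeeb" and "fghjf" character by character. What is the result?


Interleaving "aeeeb" and "fghjf":
  Position 0: 'a' from first, 'f' from second => "af"
  Position 1: 'e' from first, 'g' from second => "eg"
  Position 2: 'e' from first, 'h' from second => "eh"
  Position 3: 'e' from first, 'j' from second => "ej"
  Position 4: 'b' from first, 'f' from second => "bf"
Result: afegehejbf

afegehejbf


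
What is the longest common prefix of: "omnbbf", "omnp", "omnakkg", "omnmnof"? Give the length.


Words: omnbbf, omnp, omnakkg, omnmnof
  Position 0: all 'o' => match
  Position 1: all 'm' => match
  Position 2: all 'n' => match
  Position 3: ('b', 'p', 'a', 'm') => mismatch, stop
LCP = "omn" (length 3)

3


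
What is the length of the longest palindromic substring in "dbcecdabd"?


Input: "dbcecdabd"
Checking substrings for palindromes:
  [2:5] "cec" (len 3) => palindrome
Longest palindromic substring: "cec" with length 3

3


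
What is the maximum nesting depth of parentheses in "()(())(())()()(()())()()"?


Input: "()(())(())()()(()())()()"
Tracking depth:
  Position 0 '(': depth becomes 1
  Position 1 ')': depth becomes 0
  Position 2 '(': depth becomes 1
  Position 3 '(': depth becomes 2
  Position 4 ')': depth becomes 1
  Position 5 ')': depth becomes 0
  Position 6 '(': depth becomes 1
  Position 7 '(': depth becomes 2
  Position 8 ')': depth becomes 1
  Position 9 ')': depth becomes 0
  Position 10 '(': depth becomes 1
  Position 11 ')': depth becomes 0
  Position 12 '(': depth becomes 1
  Position 13 ')': depth becomes 0
  Position 14 '(': depth becomes 1
  Position 15 '(': depth becomes 2
  Position 16 ')': depth becomes 1
  Position 17 '(': depth becomes 2
  Position 18 ')': depth becomes 1
  Position 19 ')': depth becomes 0
  Position 20 '(': depth becomes 1
  Position 21 ')': depth becomes 0
  Position 22 '(': depth becomes 1
  Position 23 ')': depth becomes 0
Maximum depth reached: 2

2


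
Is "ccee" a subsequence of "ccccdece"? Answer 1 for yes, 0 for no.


Check if "ccee" is a subsequence of "ccccdece"
Greedy scan:
  Position 0 ('c'): matches sub[0] = 'c'
  Position 1 ('c'): matches sub[1] = 'c'
  Position 2 ('c'): no match needed
  Position 3 ('c'): no match needed
  Position 4 ('d'): no match needed
  Position 5 ('e'): matches sub[2] = 'e'
  Position 6 ('c'): no match needed
  Position 7 ('e'): matches sub[3] = 'e'
All 4 characters matched => is a subsequence

1


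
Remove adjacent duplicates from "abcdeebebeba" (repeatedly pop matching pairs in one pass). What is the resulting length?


Input: abcdeebebeba
Stack-based adjacent duplicate removal:
  Read 'a': push. Stack: a
  Read 'b': push. Stack: ab
  Read 'c': push. Stack: abc
  Read 'd': push. Stack: abcd
  Read 'e': push. Stack: abcde
  Read 'e': matches stack top 'e' => pop. Stack: abcd
  Read 'b': push. Stack: abcdb
  Read 'e': push. Stack: abcdbe
  Read 'b': push. Stack: abcdbeb
  Read 'e': push. Stack: abcdbebe
  Read 'b': push. Stack: abcdbebeb
  Read 'a': push. Stack: abcdbebeba
Final stack: "abcdbebeba" (length 10)

10


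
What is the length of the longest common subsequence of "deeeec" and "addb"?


LCS of "deeeec" and "addb"
DP table:
           a    d    d    b
      0    0    0    0    0
  d   0    0    1    1    1
  e   0    0    1    1    1
  e   0    0    1    1    1
  e   0    0    1    1    1
  e   0    0    1    1    1
  c   0    0    1    1    1
LCS length = dp[6][4] = 1

1


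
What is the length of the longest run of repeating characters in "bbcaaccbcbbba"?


Input: "bbcaaccbcbbba"
Scanning for longest run:
  Position 1 ('b'): continues run of 'b', length=2
  Position 2 ('c'): new char, reset run to 1
  Position 3 ('a'): new char, reset run to 1
  Position 4 ('a'): continues run of 'a', length=2
  Position 5 ('c'): new char, reset run to 1
  Position 6 ('c'): continues run of 'c', length=2
  Position 7 ('b'): new char, reset run to 1
  Position 8 ('c'): new char, reset run to 1
  Position 9 ('b'): new char, reset run to 1
  Position 10 ('b'): continues run of 'b', length=2
  Position 11 ('b'): continues run of 'b', length=3
  Position 12 ('a'): new char, reset run to 1
Longest run: 'b' with length 3

3


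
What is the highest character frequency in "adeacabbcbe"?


Input: adeacabbcbe
Character counts:
  'a': 3
  'b': 3
  'c': 2
  'd': 1
  'e': 2
Maximum frequency: 3

3


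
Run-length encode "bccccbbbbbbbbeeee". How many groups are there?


Input: bccccbbbbbbbbeeee
Scanning for consecutive runs:
  Group 1: 'b' x 1 (positions 0-0)
  Group 2: 'c' x 4 (positions 1-4)
  Group 3: 'b' x 8 (positions 5-12)
  Group 4: 'e' x 4 (positions 13-16)
Total groups: 4

4


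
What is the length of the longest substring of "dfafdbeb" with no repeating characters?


Input: "dfafdbeb"
Sliding window (track last position of each char):
  Position 0 ('d'): window [0,0] length 1 -- new best
  Position 1 ('f'): window [0,1] length 2 -- new best
  Position 2 ('a'): window [0,2] length 3 -- new best
  Position 3 ('f'): repeat (last at 1), move window start to 2
  Position 3 ('f'): window [2,3] length 2
  Position 4 ('d'): window [2,4] length 3
  Position 5 ('b'): window [2,5] length 4 -- new best
  Position 6 ('e'): window [2,6] length 5 -- new best
  Position 7 ('b'): repeat (last at 5), move window start to 6
  Position 7 ('b'): window [6,7] length 2
Longest substring with no repeats: "afdbe" with length 5

5


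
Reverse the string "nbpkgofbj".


Input: nbpkgofbj
Reading characters right to left:
  Position 8: 'j'
  Position 7: 'b'
  Position 6: 'f'
  Position 5: 'o'
  Position 4: 'g'
  Position 3: 'k'
  Position 2: 'p'
  Position 1: 'b'
  Position 0: 'n'
Reversed: jbfogkpbn

jbfogkpbn


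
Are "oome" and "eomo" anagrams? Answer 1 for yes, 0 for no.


Strings: "oome", "eomo"
Sorted first:  emoo
Sorted second: emoo
Sorted forms match => anagrams

1


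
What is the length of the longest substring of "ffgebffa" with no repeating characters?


Input: "ffgebffa"
Sliding window (track last position of each char):
  Position 0 ('f'): window [0,0] length 1 -- new best
  Position 1 ('f'): repeat (last at 0), move window start to 1
  Position 1 ('f'): window [1,1] length 1
  Position 2 ('g'): window [1,2] length 2 -- new best
  Position 3 ('e'): window [1,3] length 3 -- new best
  Position 4 ('b'): window [1,4] length 4 -- new best
  Position 5 ('f'): repeat (last at 1), move window start to 2
  Position 5 ('f'): window [2,5] length 4
  Position 6 ('f'): repeat (last at 5), move window start to 6
  Position 6 ('f'): window [6,6] length 1
  Position 7 ('a'): window [6,7] length 2
Longest substring with no repeats: "fgeb" with length 4

4


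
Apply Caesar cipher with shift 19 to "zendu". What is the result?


Caesar cipher: shift "zendu" by 19
  'z' (pos 25) + 19 = pos 18 = 's'
  'e' (pos 4) + 19 = pos 23 = 'x'
  'n' (pos 13) + 19 = pos 6 = 'g'
  'd' (pos 3) + 19 = pos 22 = 'w'
  'u' (pos 20) + 19 = pos 13 = 'n'
Result: sxgwn

sxgwn


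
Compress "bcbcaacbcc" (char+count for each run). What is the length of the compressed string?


Input: bcbcaacbcc
Runs:
  'b' x 1 => "b1"
  'c' x 1 => "c1"
  'b' x 1 => "b1"
  'c' x 1 => "c1"
  'a' x 2 => "a2"
  'c' x 1 => "c1"
  'b' x 1 => "b1"
  'c' x 2 => "c2"
Compressed: "b1c1b1c1a2c1b1c2"
Compressed length: 16

16


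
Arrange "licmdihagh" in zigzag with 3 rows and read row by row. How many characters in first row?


Zigzag "licmdihagh" into 3 rows:
Placing characters:
  'l' => row 0
  'i' => row 1
  'c' => row 2
  'm' => row 1
  'd' => row 0
  'i' => row 1
  'h' => row 2
  'a' => row 1
  'g' => row 0
  'h' => row 1
Rows:
  Row 0: "ldg"
  Row 1: "imiah"
  Row 2: "ch"
First row length: 3

3


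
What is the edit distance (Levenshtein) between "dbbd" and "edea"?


Computing edit distance: "dbbd" -> "edea"
DP table:
           e    d    e    a
      0    1    2    3    4
  d   1    1    1    2    3
  b   2    2    2    2    3
  b   3    3    3    3    3
  d   4    4    3    4    4
Edit distance = dp[4][4] = 4

4


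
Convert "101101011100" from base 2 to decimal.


Input: "101101011100" in base 2
Positional expansion:
  Digit '1' (value 1) x 2^11 = 2048
  Digit '0' (value 0) x 2^10 = 0
  Digit '1' (value 1) x 2^9 = 512
  Digit '1' (value 1) x 2^8 = 256
  Digit '0' (value 0) x 2^7 = 0
  Digit '1' (value 1) x 2^6 = 64
  Digit '0' (value 0) x 2^5 = 0
  Digit '1' (value 1) x 2^4 = 16
  Digit '1' (value 1) x 2^3 = 8
  Digit '1' (value 1) x 2^2 = 4
  Digit '0' (value 0) x 2^1 = 0
  Digit '0' (value 0) x 2^0 = 0
Sum = 2908

2908


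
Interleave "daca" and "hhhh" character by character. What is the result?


Interleaving "daca" and "hhhh":
  Position 0: 'd' from first, 'h' from second => "dh"
  Position 1: 'a' from first, 'h' from second => "ah"
  Position 2: 'c' from first, 'h' from second => "ch"
  Position 3: 'a' from first, 'h' from second => "ah"
Result: dhahchah

dhahchah


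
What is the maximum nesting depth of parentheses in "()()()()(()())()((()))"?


Input: "()()()()(()())()((()))"
Tracking depth:
  Position 0 '(': depth becomes 1
  Position 1 ')': depth becomes 0
  Position 2 '(': depth becomes 1
  Position 3 ')': depth becomes 0
  Position 4 '(': depth becomes 1
  Position 5 ')': depth becomes 0
  Position 6 '(': depth becomes 1
  Position 7 ')': depth becomes 0
  Position 8 '(': depth becomes 1
  Position 9 '(': depth becomes 2
  Position 10 ')': depth becomes 1
  Position 11 '(': depth becomes 2
  Position 12 ')': depth becomes 1
  Position 13 ')': depth becomes 0
  Position 14 '(': depth becomes 1
  Position 15 ')': depth becomes 0
  Position 16 '(': depth becomes 1
  Position 17 '(': depth becomes 2
  Position 18 '(': depth becomes 3
  Position 19 ')': depth becomes 2
  Position 20 ')': depth becomes 1
  Position 21 ')': depth becomes 0
Maximum depth reached: 3

3


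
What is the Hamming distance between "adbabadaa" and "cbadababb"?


Comparing "adbabadaa" and "cbadababb" position by position:
  Position 0: 'a' vs 'c' => differ
  Position 1: 'd' vs 'b' => differ
  Position 2: 'b' vs 'a' => differ
  Position 3: 'a' vs 'd' => differ
  Position 4: 'b' vs 'a' => differ
  Position 5: 'a' vs 'b' => differ
  Position 6: 'd' vs 'a' => differ
  Position 7: 'a' vs 'b' => differ
  Position 8: 'a' vs 'b' => differ
Total differences (Hamming distance): 9

9


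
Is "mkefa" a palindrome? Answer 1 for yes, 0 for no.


Input: mkefa
Reversed: afekm
  Compare pos 0 ('m') with pos 4 ('a'): MISMATCH
  Compare pos 1 ('k') with pos 3 ('f'): MISMATCH
Result: not a palindrome

0


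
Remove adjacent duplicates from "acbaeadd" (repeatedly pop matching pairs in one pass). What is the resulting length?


Input: acbaeadd
Stack-based adjacent duplicate removal:
  Read 'a': push. Stack: a
  Read 'c': push. Stack: ac
  Read 'b': push. Stack: acb
  Read 'a': push. Stack: acba
  Read 'e': push. Stack: acbae
  Read 'a': push. Stack: acbaea
  Read 'd': push. Stack: acbaead
  Read 'd': matches stack top 'd' => pop. Stack: acbaea
Final stack: "acbaea" (length 6)

6


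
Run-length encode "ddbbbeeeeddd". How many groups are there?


Input: ddbbbeeeeddd
Scanning for consecutive runs:
  Group 1: 'd' x 2 (positions 0-1)
  Group 2: 'b' x 3 (positions 2-4)
  Group 3: 'e' x 4 (positions 5-8)
  Group 4: 'd' x 3 (positions 9-11)
Total groups: 4

4


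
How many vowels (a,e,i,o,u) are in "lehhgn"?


Input: lehhgn
Checking each character:
  'l' at position 0: consonant
  'e' at position 1: vowel (running total: 1)
  'h' at position 2: consonant
  'h' at position 3: consonant
  'g' at position 4: consonant
  'n' at position 5: consonant
Total vowels: 1

1


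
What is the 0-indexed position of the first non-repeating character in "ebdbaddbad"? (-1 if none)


Input: ebdbaddbad
Character frequencies:
  'a': 2
  'b': 3
  'd': 4
  'e': 1
Scanning left to right for freq == 1:
  Position 0 ('e'): unique! => answer = 0

0


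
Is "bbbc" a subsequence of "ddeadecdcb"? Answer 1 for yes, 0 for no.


Check if "bbbc" is a subsequence of "ddeadecdcb"
Greedy scan:
  Position 0 ('d'): no match needed
  Position 1 ('d'): no match needed
  Position 2 ('e'): no match needed
  Position 3 ('a'): no match needed
  Position 4 ('d'): no match needed
  Position 5 ('e'): no match needed
  Position 6 ('c'): no match needed
  Position 7 ('d'): no match needed
  Position 8 ('c'): no match needed
  Position 9 ('b'): matches sub[0] = 'b'
Only matched 1/4 characters => not a subsequence

0


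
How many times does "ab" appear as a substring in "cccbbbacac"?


Searching for "ab" in "cccbbbacac"
Scanning each position:
  Position 0: "cc" => no
  Position 1: "cc" => no
  Position 2: "cb" => no
  Position 3: "bb" => no
  Position 4: "bb" => no
  Position 5: "ba" => no
  Position 6: "ac" => no
  Position 7: "ca" => no
  Position 8: "ac" => no
Total occurrences: 0

0


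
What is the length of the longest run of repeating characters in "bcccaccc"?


Input: "bcccaccc"
Scanning for longest run:
  Position 1 ('c'): new char, reset run to 1
  Position 2 ('c'): continues run of 'c', length=2
  Position 3 ('c'): continues run of 'c', length=3
  Position 4 ('a'): new char, reset run to 1
  Position 5 ('c'): new char, reset run to 1
  Position 6 ('c'): continues run of 'c', length=2
  Position 7 ('c'): continues run of 'c', length=3
Longest run: 'c' with length 3

3


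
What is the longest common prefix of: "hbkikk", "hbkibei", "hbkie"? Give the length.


Words: hbkikk, hbkibei, hbkie
  Position 0: all 'h' => match
  Position 1: all 'b' => match
  Position 2: all 'k' => match
  Position 3: all 'i' => match
  Position 4: ('k', 'b', 'e') => mismatch, stop
LCP = "hbki" (length 4)

4


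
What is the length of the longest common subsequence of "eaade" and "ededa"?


LCS of "eaade" and "ededa"
DP table:
           e    d    e    d    a
      0    0    0    0    0    0
  e   0    1    1    1    1    1
  a   0    1    1    1    1    2
  a   0    1    1    1    1    2
  d   0    1    2    2    2    2
  e   0    1    2    3    3    3
LCS length = dp[5][5] = 3

3


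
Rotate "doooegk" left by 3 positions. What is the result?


Input: "doooegk", rotate left by 3
First 3 characters: "doo"
Remaining characters: "oegk"
Concatenate remaining + first: "oegk" + "doo" = "oegkdoo"

oegkdoo


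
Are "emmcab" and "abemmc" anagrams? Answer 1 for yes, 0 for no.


Strings: "emmcab", "abemmc"
Sorted first:  abcemm
Sorted second: abcemm
Sorted forms match => anagrams

1


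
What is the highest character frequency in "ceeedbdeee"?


Input: ceeedbdeee
Character counts:
  'b': 1
  'c': 1
  'd': 2
  'e': 6
Maximum frequency: 6

6


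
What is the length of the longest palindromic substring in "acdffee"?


Input: "acdffee"
Checking substrings for palindromes:
  [3:5] "ff" (len 2) => palindrome
  [5:7] "ee" (len 2) => palindrome
Longest palindromic substring: "ff" with length 2

2


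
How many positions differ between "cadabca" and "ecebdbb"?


Comparing "cadabca" and "ecebdbb" position by position:
  Position 0: 'c' vs 'e' => DIFFER
  Position 1: 'a' vs 'c' => DIFFER
  Position 2: 'd' vs 'e' => DIFFER
  Position 3: 'a' vs 'b' => DIFFER
  Position 4: 'b' vs 'd' => DIFFER
  Position 5: 'c' vs 'b' => DIFFER
  Position 6: 'a' vs 'b' => DIFFER
Positions that differ: 7

7


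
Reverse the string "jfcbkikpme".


Input: jfcbkikpme
Reading characters right to left:
  Position 9: 'e'
  Position 8: 'm'
  Position 7: 'p'
  Position 6: 'k'
  Position 5: 'i'
  Position 4: 'k'
  Position 3: 'b'
  Position 2: 'c'
  Position 1: 'f'
  Position 0: 'j'
Reversed: empkikbcfj

empkikbcfj
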